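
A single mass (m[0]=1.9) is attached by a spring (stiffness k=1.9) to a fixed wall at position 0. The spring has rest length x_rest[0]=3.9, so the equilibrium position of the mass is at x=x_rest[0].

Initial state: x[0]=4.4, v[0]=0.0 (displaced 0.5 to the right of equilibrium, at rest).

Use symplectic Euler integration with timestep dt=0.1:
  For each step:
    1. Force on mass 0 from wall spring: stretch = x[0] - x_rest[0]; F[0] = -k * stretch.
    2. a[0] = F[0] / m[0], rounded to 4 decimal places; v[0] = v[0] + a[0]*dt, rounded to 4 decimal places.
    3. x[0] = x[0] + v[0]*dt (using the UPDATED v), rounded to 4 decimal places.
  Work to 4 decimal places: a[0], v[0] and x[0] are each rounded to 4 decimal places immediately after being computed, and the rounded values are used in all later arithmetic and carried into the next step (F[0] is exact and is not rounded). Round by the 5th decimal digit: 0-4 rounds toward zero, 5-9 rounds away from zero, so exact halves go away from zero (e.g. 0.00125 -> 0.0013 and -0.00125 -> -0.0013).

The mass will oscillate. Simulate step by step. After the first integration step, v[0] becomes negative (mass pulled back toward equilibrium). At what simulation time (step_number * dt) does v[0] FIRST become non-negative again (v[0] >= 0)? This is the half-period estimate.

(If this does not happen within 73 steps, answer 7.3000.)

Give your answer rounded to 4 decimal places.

Answer: 3.2000

Derivation:
Step 0: x=[4.4000] v=[0.0000]
Step 1: x=[4.3950] v=[-0.0500]
Step 2: x=[4.3851] v=[-0.0995]
Step 3: x=[4.3703] v=[-0.1480]
Step 4: x=[4.3508] v=[-0.1950]
Step 5: x=[4.3268] v=[-0.2401]
Step 6: x=[4.2985] v=[-0.2828]
Step 7: x=[4.2662] v=[-0.3227]
Step 8: x=[4.2303] v=[-0.3593]
Step 9: x=[4.1911] v=[-0.3923]
Step 10: x=[4.1490] v=[-0.4214]
Step 11: x=[4.1044] v=[-0.4463]
Step 12: x=[4.0577] v=[-0.4667]
Step 13: x=[4.0095] v=[-0.4825]
Step 14: x=[3.9602] v=[-0.4935]
Step 15: x=[3.9103] v=[-0.4995]
Step 16: x=[3.8603] v=[-0.5005]
Step 17: x=[3.8107] v=[-0.4965]
Step 18: x=[3.7619] v=[-0.4876]
Step 19: x=[3.7145] v=[-0.4738]
Step 20: x=[3.6690] v=[-0.4553]
Step 21: x=[3.6258] v=[-0.4322]
Step 22: x=[3.5853] v=[-0.4048]
Step 23: x=[3.5480] v=[-0.3733]
Step 24: x=[3.5142] v=[-0.3381]
Step 25: x=[3.4843] v=[-0.2995]
Step 26: x=[3.4585] v=[-0.2579]
Step 27: x=[3.4371] v=[-0.2138]
Step 28: x=[3.4204] v=[-0.1675]
Step 29: x=[3.4085] v=[-0.1195]
Step 30: x=[3.4015] v=[-0.0704]
Step 31: x=[3.3994] v=[-0.0206]
Step 32: x=[3.4024] v=[0.0295]
First v>=0 after going negative at step 32, time=3.2000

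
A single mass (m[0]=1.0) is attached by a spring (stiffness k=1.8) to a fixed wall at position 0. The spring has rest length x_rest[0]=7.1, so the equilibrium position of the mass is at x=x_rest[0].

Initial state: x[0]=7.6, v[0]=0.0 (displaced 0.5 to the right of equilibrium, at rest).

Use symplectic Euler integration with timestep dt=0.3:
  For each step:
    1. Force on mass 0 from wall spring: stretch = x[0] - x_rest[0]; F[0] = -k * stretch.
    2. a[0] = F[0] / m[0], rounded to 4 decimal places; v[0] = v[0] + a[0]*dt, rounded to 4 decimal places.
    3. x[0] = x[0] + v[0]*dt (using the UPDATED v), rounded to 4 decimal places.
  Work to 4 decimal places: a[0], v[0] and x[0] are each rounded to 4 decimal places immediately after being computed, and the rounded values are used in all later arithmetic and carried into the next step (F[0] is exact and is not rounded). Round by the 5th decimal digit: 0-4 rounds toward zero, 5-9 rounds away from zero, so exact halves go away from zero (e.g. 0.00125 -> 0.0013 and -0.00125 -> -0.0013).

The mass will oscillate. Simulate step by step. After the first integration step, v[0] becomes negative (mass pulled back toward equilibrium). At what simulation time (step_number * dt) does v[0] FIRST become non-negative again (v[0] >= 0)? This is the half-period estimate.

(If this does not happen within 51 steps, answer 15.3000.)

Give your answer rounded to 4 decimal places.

Answer: 2.4000

Derivation:
Step 0: x=[7.6000] v=[0.0000]
Step 1: x=[7.5190] v=[-0.2700]
Step 2: x=[7.3701] v=[-0.4963]
Step 3: x=[7.1774] v=[-0.6422]
Step 4: x=[6.9722] v=[-0.6840]
Step 5: x=[6.7877] v=[-0.6150]
Step 6: x=[6.6538] v=[-0.4464]
Step 7: x=[6.5922] v=[-0.2054]
Step 8: x=[6.6128] v=[0.0688]
First v>=0 after going negative at step 8, time=2.4000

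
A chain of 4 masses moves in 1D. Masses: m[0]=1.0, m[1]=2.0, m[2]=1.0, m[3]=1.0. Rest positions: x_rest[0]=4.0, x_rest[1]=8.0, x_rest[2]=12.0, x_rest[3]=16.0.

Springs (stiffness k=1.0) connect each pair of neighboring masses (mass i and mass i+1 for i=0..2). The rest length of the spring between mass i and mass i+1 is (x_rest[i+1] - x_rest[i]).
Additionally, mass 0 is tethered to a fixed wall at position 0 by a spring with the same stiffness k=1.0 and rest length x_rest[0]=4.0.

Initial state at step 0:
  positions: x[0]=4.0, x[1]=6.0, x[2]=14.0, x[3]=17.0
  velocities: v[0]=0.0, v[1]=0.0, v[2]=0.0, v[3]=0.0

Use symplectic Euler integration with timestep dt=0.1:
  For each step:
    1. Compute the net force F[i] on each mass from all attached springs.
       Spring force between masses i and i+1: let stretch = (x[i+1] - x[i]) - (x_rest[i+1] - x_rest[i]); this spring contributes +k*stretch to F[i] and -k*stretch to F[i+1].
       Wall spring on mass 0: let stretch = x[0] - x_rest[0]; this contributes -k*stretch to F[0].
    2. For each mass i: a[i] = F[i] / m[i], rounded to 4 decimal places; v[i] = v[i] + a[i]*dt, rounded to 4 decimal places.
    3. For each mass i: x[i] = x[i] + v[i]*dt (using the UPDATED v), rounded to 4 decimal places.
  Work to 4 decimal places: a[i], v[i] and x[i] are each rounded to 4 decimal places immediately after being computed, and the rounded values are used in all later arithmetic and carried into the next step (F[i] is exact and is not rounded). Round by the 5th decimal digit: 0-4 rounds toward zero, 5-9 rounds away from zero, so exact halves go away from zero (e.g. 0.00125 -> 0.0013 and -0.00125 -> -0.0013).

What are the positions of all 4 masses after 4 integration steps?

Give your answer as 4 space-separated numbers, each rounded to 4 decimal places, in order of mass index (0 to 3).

Step 0: x=[4.0000 6.0000 14.0000 17.0000] v=[0.0000 0.0000 0.0000 0.0000]
Step 1: x=[3.9800 6.0300 13.9500 17.0100] v=[-0.2000 0.3000 -0.5000 0.1000]
Step 2: x=[3.9407 6.0894 13.8514 17.0294] v=[-0.3930 0.5935 -0.9860 0.1940]
Step 3: x=[3.8835 6.1768 13.7070 17.0570] v=[-0.5722 0.8742 -1.4444 0.2762]
Step 4: x=[3.8104 6.2904 13.5208 17.0911] v=[-0.7312 1.1361 -1.8624 0.3412]

Answer: 3.8104 6.2904 13.5208 17.0911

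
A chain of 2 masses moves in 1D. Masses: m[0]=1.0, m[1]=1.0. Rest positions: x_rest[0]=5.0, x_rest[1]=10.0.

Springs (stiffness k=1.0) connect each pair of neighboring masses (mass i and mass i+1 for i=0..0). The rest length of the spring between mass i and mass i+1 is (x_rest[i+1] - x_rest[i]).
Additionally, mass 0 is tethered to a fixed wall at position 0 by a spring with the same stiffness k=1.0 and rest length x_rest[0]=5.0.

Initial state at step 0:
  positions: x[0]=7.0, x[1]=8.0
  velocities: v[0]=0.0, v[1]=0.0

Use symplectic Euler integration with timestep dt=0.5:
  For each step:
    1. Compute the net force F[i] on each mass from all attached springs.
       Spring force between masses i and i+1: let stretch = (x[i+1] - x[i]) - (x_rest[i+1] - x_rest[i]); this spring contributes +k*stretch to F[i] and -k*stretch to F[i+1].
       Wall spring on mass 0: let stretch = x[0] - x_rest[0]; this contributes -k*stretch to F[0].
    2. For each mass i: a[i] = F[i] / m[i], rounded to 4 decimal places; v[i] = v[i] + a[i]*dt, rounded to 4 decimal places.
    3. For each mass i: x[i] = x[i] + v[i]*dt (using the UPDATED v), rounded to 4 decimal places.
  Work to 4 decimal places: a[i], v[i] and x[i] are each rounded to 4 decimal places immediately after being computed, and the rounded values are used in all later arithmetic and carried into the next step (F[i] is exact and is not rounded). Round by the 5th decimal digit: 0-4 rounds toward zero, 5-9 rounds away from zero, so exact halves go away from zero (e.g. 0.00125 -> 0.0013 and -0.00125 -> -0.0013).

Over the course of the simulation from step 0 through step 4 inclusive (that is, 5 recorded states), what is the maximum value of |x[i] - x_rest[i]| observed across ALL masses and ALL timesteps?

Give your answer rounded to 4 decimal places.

Answer: 2.6562

Derivation:
Step 0: x=[7.0000 8.0000] v=[0.0000 0.0000]
Step 1: x=[5.5000 9.0000] v=[-3.0000 2.0000]
Step 2: x=[3.5000 10.3750] v=[-4.0000 2.7500]
Step 3: x=[2.3438 11.2813] v=[-2.3125 1.8125]
Step 4: x=[2.8360 11.2032] v=[0.9844 -0.1563]
Max displacement = 2.6562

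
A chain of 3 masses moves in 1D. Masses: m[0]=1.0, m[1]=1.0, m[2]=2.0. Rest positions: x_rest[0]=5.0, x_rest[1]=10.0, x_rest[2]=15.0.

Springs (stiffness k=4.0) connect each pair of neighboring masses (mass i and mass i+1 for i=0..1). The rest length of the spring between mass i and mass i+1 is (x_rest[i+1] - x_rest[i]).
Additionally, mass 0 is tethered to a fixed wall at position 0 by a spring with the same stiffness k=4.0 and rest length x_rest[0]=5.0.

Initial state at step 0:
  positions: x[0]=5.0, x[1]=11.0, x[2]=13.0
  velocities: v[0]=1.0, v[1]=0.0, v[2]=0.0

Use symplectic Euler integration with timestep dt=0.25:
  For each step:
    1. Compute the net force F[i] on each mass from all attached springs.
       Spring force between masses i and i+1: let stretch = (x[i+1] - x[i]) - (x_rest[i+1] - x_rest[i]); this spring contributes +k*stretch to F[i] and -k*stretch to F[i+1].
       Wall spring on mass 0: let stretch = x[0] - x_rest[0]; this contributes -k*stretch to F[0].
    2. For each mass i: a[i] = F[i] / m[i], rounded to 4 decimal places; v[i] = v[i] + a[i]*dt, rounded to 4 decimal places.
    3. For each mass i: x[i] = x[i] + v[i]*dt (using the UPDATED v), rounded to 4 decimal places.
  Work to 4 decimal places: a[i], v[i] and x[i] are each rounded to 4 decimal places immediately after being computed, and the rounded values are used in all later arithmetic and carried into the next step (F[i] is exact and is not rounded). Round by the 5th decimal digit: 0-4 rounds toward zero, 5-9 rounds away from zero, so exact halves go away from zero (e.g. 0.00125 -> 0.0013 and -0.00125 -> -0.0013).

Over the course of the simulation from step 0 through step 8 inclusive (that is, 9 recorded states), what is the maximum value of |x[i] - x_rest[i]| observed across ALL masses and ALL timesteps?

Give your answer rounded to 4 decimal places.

Step 0: x=[5.0000 11.0000 13.0000] v=[1.0000 0.0000 0.0000]
Step 1: x=[5.5000 10.0000 13.3750] v=[2.0000 -4.0000 1.5000]
Step 2: x=[5.7500 8.7188 13.9531] v=[1.0000 -5.1250 2.3125]
Step 3: x=[5.3047 8.0039 14.5020] v=[-1.7812 -2.8595 2.1954]
Step 4: x=[4.2080 8.2388 14.8636] v=[-4.3867 0.9394 1.4464]
Step 5: x=[3.0670 9.1222 15.0221] v=[-4.5639 3.5334 0.6340]
Step 6: x=[2.6731 9.9667 15.0681] v=[-1.5757 3.3781 0.1841]
Step 7: x=[3.4343 10.2632 15.1015] v=[3.0448 1.1859 0.1334]
Step 8: x=[5.0442 10.0620 15.1551] v=[6.4394 -0.8047 0.2143]
Max displacement = 2.3269

Answer: 2.3269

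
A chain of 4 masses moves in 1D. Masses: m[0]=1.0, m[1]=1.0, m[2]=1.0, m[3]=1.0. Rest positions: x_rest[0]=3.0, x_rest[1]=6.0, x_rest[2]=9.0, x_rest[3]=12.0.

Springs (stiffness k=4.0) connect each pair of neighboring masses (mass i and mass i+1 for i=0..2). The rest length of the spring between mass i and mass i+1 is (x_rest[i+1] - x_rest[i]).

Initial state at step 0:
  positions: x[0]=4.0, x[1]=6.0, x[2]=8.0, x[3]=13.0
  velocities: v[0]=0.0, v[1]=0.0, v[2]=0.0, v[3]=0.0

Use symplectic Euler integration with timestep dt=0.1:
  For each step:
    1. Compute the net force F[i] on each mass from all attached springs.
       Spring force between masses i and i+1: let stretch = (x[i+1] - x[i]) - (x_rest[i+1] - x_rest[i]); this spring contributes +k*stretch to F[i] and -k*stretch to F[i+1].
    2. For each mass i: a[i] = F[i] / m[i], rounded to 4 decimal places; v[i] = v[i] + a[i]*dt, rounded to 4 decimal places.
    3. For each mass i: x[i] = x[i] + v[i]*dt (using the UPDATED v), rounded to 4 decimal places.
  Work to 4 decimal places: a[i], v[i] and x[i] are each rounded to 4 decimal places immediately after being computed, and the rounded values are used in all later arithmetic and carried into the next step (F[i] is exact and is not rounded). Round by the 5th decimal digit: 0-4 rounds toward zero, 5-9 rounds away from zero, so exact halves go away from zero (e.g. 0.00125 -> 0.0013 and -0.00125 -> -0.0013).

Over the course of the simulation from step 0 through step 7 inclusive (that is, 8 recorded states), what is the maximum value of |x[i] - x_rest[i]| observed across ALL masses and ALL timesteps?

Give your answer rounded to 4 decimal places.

Answer: 1.0283

Derivation:
Step 0: x=[4.0000 6.0000 8.0000 13.0000] v=[0.0000 0.0000 0.0000 0.0000]
Step 1: x=[3.9600 6.0000 8.1200 12.9200] v=[-0.4000 0.0000 1.2000 -0.8000]
Step 2: x=[3.8816 6.0032 8.3472 12.7680] v=[-0.7840 0.0320 2.2720 -1.5200]
Step 3: x=[3.7681 6.0153 8.6575 12.5592] v=[-1.1354 0.1210 3.1027 -2.0883]
Step 4: x=[3.6245 6.0432 9.0182 12.3143] v=[-1.4365 0.2790 3.6065 -2.4490]
Step 5: x=[3.4576 6.0934 9.3917 12.0576] v=[-1.6690 0.5015 3.7349 -2.5674]
Step 6: x=[3.2761 6.1701 9.7399 11.8142] v=[-1.8147 0.7665 3.4819 -2.4338]
Step 7: x=[3.0904 6.2738 10.0283 11.6079] v=[-1.8571 1.0368 2.8837 -2.0635]
Max displacement = 1.0283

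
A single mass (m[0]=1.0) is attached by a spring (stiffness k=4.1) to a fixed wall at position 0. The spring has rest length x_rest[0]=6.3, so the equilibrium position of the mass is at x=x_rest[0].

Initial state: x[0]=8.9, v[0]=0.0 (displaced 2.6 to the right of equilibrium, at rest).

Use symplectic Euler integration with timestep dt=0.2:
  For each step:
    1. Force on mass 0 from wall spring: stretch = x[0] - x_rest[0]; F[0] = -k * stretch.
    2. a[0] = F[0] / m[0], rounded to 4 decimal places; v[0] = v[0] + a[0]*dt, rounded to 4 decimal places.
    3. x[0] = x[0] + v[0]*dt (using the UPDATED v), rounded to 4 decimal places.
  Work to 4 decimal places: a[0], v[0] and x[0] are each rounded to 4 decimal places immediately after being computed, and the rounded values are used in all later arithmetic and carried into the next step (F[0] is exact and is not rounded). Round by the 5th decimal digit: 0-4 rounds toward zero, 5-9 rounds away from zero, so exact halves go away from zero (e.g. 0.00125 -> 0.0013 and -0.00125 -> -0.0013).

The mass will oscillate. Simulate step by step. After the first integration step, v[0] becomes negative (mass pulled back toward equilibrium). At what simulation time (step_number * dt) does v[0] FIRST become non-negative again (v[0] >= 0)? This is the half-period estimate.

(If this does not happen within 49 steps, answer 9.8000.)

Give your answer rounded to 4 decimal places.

Answer: 1.6000

Derivation:
Step 0: x=[8.9000] v=[0.0000]
Step 1: x=[8.4736] v=[-2.1320]
Step 2: x=[7.6907] v=[-3.9144]
Step 3: x=[6.6797] v=[-5.0548]
Step 4: x=[5.6065] v=[-5.3662]
Step 5: x=[4.6470] v=[-4.7975]
Step 6: x=[3.9586] v=[-3.4420]
Step 7: x=[3.6542] v=[-1.5221]
Step 8: x=[3.7837] v=[0.6475]
First v>=0 after going negative at step 8, time=1.6000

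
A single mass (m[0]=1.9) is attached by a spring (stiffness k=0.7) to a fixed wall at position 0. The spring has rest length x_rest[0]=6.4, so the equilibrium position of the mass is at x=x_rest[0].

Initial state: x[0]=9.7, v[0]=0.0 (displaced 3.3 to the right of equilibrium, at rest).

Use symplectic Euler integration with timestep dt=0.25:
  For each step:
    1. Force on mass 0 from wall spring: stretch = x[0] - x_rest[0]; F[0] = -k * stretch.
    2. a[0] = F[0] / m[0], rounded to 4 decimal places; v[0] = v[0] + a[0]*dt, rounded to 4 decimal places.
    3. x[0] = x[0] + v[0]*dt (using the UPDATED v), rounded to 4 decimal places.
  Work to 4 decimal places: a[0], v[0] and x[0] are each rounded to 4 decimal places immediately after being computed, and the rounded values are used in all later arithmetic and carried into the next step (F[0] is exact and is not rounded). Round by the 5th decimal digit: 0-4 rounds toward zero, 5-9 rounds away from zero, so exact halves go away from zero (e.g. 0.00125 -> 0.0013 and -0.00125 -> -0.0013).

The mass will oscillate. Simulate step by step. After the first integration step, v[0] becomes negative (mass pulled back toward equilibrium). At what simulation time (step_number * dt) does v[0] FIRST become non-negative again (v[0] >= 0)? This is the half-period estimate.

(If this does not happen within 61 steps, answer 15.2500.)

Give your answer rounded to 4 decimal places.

Step 0: x=[9.7000] v=[0.0000]
Step 1: x=[9.6240] v=[-0.3040]
Step 2: x=[9.4738] v=[-0.6010]
Step 3: x=[9.2528] v=[-0.8841]
Step 4: x=[8.9661] v=[-1.1469]
Step 5: x=[8.6203] v=[-1.3833]
Step 6: x=[8.2234] v=[-1.5878]
Step 7: x=[7.7845] v=[-1.7558]
Step 8: x=[7.3137] v=[-1.8833]
Step 9: x=[6.8218] v=[-1.9675]
Step 10: x=[6.3202] v=[-2.0064]
Step 11: x=[5.8204] v=[-1.9991]
Step 12: x=[5.3340] v=[-1.9457]
Step 13: x=[4.8721] v=[-1.8475]
Step 14: x=[4.4454] v=[-1.7068]
Step 15: x=[4.0637] v=[-1.5268]
Step 16: x=[3.7358] v=[-1.3116]
Step 17: x=[3.4693] v=[-1.0662]
Step 18: x=[3.2702] v=[-0.7963]
Step 19: x=[3.1432] v=[-0.5080]
Step 20: x=[3.0912] v=[-0.2080]
Step 21: x=[3.1154] v=[0.0968]
First v>=0 after going negative at step 21, time=5.2500

Answer: 5.2500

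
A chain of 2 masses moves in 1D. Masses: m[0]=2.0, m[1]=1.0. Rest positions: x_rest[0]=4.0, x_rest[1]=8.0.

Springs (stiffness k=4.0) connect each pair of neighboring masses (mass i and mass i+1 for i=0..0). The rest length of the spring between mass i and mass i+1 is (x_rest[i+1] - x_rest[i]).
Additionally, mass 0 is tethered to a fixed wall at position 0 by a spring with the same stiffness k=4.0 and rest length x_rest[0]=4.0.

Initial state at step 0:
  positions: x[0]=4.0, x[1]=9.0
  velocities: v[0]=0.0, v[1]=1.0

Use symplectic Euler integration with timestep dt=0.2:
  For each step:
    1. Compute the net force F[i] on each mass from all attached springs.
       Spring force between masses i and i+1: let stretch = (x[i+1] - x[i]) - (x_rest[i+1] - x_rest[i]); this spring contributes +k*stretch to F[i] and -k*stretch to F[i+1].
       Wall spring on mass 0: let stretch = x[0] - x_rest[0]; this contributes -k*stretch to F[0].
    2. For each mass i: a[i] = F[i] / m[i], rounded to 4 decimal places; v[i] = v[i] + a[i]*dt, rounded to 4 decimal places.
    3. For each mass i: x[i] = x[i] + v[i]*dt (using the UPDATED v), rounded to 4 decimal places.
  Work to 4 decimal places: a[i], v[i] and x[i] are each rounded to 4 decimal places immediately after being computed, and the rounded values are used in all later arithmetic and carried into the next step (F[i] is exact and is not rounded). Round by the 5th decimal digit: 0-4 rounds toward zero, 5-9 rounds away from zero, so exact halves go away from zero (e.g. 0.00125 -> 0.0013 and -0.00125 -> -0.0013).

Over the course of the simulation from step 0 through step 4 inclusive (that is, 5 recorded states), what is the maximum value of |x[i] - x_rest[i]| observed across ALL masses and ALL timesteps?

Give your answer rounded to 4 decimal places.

Answer: 1.0400

Derivation:
Step 0: x=[4.0000 9.0000] v=[0.0000 1.0000]
Step 1: x=[4.0800 9.0400] v=[0.4000 0.2000]
Step 2: x=[4.2304 8.9264] v=[0.7520 -0.5680]
Step 3: x=[4.4180 8.7014] v=[0.9382 -1.1248]
Step 4: x=[4.5949 8.4311] v=[0.8844 -1.3515]
Max displacement = 1.0400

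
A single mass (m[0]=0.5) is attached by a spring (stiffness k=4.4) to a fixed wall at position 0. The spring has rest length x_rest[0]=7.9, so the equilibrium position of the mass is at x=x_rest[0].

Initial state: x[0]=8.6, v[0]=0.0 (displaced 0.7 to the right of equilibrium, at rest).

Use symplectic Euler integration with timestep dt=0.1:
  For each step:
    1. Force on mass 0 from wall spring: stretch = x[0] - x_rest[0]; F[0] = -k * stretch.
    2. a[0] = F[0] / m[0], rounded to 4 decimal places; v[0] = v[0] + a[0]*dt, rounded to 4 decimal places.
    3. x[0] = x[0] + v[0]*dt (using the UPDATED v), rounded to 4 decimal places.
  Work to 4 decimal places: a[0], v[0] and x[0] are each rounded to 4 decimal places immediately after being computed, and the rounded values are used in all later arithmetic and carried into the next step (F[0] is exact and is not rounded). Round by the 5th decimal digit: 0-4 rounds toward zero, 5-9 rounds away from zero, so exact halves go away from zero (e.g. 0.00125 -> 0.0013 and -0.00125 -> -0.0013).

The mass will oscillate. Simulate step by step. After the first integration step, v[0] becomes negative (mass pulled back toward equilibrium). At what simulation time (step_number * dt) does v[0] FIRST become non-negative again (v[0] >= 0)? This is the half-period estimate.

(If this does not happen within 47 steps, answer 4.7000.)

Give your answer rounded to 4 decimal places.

Answer: 1.1000

Derivation:
Step 0: x=[8.6000] v=[0.0000]
Step 1: x=[8.5384] v=[-0.6160]
Step 2: x=[8.4206] v=[-1.1778]
Step 3: x=[8.2570] v=[-1.6359]
Step 4: x=[8.0620] v=[-1.9501]
Step 5: x=[7.8527] v=[-2.0927]
Step 6: x=[7.6476] v=[-2.0511]
Step 7: x=[7.4647] v=[-1.8290]
Step 8: x=[7.3201] v=[-1.4459]
Step 9: x=[7.2265] v=[-0.9356]
Step 10: x=[7.1922] v=[-0.3429]
Step 11: x=[7.2202] v=[0.2800]
First v>=0 after going negative at step 11, time=1.1000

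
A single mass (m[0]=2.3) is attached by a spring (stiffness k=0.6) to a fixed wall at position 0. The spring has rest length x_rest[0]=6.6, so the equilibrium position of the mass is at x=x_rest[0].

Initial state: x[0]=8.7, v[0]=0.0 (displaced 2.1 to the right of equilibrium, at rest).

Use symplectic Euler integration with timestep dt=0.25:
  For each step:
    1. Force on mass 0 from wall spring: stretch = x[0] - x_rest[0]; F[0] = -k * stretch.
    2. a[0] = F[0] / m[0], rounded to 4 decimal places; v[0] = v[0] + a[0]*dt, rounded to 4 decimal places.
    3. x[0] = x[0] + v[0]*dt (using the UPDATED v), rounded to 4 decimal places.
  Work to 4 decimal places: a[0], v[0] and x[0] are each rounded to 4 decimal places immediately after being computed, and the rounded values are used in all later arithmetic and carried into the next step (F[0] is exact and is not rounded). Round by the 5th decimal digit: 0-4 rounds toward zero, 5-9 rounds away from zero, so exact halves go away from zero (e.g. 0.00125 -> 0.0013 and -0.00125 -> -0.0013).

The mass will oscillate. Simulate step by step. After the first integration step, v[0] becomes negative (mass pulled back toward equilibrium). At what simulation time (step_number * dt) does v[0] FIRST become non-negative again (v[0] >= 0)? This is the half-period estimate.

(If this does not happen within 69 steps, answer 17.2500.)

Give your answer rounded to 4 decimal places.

Step 0: x=[8.7000] v=[0.0000]
Step 1: x=[8.6658] v=[-0.1370]
Step 2: x=[8.5979] v=[-0.2717]
Step 3: x=[8.4974] v=[-0.4020]
Step 4: x=[8.3660] v=[-0.5258]
Step 5: x=[8.2058] v=[-0.6410]
Step 6: x=[8.0194] v=[-0.7457]
Step 7: x=[7.8098] v=[-0.8383]
Step 8: x=[7.5805] v=[-0.9172]
Step 9: x=[7.3352] v=[-0.9812]
Step 10: x=[7.0779] v=[-1.0292]
Step 11: x=[6.8128] v=[-1.0604]
Step 12: x=[6.5442] v=[-1.0743]
Step 13: x=[6.2765] v=[-1.0707]
Step 14: x=[6.0141] v=[-1.0496]
Step 15: x=[5.7613] v=[-1.0114]
Step 16: x=[5.5221] v=[-0.9567]
Step 17: x=[5.3005] v=[-0.8864]
Step 18: x=[5.1001] v=[-0.8017]
Step 19: x=[4.9241] v=[-0.7039]
Step 20: x=[4.7755] v=[-0.5946]
Step 21: x=[4.6566] v=[-0.4756]
Step 22: x=[4.5694] v=[-0.3489]
Step 23: x=[4.5153] v=[-0.2165]
Step 24: x=[4.4952] v=[-0.0806]
Step 25: x=[4.5094] v=[0.0567]
First v>=0 after going negative at step 25, time=6.2500

Answer: 6.2500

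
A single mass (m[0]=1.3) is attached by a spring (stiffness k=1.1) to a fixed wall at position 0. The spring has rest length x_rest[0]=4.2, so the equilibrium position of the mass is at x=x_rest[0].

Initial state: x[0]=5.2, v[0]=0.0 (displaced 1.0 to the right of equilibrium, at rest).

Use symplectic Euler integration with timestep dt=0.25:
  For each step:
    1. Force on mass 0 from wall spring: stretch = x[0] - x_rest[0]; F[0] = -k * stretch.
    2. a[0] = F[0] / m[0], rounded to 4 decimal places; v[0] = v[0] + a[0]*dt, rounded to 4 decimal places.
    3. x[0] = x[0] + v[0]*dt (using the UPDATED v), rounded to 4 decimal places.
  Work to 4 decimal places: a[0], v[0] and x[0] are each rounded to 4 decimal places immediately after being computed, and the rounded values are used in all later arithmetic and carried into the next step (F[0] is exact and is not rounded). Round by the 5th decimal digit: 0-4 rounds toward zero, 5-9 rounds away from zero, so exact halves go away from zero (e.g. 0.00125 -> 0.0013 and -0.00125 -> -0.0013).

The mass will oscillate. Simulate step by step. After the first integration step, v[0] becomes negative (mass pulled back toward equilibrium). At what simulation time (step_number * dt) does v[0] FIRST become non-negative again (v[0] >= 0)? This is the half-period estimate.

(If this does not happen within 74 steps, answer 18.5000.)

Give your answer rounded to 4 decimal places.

Answer: 3.5000

Derivation:
Step 0: x=[5.2000] v=[0.0000]
Step 1: x=[5.1471] v=[-0.2116]
Step 2: x=[5.0441] v=[-0.4120]
Step 3: x=[4.8965] v=[-0.5906]
Step 4: x=[4.7120] v=[-0.7379]
Step 5: x=[4.5005] v=[-0.8462]
Step 6: x=[4.2731] v=[-0.9098]
Step 7: x=[4.0418] v=[-0.9253]
Step 8: x=[3.8189] v=[-0.8918]
Step 9: x=[3.6161] v=[-0.8112]
Step 10: x=[3.4442] v=[-0.6877]
Step 11: x=[3.3123] v=[-0.5278]
Step 12: x=[3.2273] v=[-0.3400]
Step 13: x=[3.1938] v=[-0.1342]
Step 14: x=[3.2135] v=[0.0787]
First v>=0 after going negative at step 14, time=3.5000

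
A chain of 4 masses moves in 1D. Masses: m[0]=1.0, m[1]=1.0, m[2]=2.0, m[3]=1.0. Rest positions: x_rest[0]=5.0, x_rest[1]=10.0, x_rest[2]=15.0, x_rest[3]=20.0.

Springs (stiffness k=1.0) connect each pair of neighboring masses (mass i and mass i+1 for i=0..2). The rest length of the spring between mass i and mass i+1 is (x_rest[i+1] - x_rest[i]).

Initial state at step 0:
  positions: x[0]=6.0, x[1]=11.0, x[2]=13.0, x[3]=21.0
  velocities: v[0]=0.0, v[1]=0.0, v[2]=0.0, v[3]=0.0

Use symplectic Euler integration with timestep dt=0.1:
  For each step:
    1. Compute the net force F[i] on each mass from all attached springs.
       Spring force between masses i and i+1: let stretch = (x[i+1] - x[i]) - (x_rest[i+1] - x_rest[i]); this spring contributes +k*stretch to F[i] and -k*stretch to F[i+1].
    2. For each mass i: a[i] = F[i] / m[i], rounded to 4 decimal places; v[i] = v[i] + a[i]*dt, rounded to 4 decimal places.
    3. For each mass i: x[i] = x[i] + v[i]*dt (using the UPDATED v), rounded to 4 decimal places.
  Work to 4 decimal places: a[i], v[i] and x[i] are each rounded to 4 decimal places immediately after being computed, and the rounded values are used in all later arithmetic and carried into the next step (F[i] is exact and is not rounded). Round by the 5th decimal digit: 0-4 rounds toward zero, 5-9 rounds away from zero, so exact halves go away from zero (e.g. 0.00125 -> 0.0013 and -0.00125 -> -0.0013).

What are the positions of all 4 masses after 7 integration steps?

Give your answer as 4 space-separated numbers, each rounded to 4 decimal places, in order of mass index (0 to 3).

Answer: 5.9648 10.2678 13.7672 20.2331

Derivation:
Step 0: x=[6.0000 11.0000 13.0000 21.0000] v=[0.0000 0.0000 0.0000 0.0000]
Step 1: x=[6.0000 10.9700 13.0300 20.9700] v=[0.0000 -0.3000 0.3000 -0.3000]
Step 2: x=[5.9997 10.9109 13.0894 20.9106] v=[-0.0030 -0.5910 0.5940 -0.5940]
Step 3: x=[5.9985 10.8245 13.1770 20.8230] v=[-0.0119 -0.8643 0.8761 -0.8761]
Step 4: x=[5.9956 10.7133 13.2911 20.7089] v=[-0.0293 -1.1117 1.1408 -1.1407]
Step 5: x=[5.9899 10.5807 13.4294 20.5707] v=[-0.0575 -1.3257 1.3828 -1.3825]
Step 6: x=[5.9801 10.4307 13.5891 20.4110] v=[-0.0984 -1.4999 1.5974 -1.5966]
Step 7: x=[5.9648 10.2678 13.7672 20.2331] v=[-0.1533 -1.6291 1.7806 -1.7788]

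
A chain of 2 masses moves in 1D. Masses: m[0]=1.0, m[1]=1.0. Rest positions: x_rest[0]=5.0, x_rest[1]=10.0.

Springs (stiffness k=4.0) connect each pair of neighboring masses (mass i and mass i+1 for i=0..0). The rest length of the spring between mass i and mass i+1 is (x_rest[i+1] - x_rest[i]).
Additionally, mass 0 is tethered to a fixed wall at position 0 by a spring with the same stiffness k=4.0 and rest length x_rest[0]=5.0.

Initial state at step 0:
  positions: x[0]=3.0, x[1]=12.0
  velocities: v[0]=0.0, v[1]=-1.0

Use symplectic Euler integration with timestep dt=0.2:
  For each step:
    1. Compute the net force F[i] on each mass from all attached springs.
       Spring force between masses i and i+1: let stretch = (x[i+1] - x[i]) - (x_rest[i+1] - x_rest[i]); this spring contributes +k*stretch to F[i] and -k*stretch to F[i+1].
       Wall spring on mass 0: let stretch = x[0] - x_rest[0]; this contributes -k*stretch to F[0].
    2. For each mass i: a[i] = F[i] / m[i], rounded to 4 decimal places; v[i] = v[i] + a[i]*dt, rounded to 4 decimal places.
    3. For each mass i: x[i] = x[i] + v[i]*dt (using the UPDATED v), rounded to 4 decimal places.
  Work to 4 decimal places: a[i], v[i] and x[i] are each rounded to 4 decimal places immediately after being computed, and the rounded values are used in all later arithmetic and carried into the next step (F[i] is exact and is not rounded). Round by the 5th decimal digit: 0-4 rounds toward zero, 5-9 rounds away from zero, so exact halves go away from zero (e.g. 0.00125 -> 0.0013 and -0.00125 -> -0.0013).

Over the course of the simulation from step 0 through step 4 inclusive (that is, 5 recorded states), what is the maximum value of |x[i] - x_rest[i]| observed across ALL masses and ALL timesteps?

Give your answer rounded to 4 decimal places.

Step 0: x=[3.0000 12.0000] v=[0.0000 -1.0000]
Step 1: x=[3.9600 11.1600] v=[4.8000 -4.2000]
Step 2: x=[5.4384 9.9680] v=[7.3920 -5.9600]
Step 3: x=[6.7714 8.8513] v=[6.6650 -5.5837]
Step 4: x=[7.3538 8.2018] v=[2.9118 -3.2476]
Max displacement = 2.3538

Answer: 2.3538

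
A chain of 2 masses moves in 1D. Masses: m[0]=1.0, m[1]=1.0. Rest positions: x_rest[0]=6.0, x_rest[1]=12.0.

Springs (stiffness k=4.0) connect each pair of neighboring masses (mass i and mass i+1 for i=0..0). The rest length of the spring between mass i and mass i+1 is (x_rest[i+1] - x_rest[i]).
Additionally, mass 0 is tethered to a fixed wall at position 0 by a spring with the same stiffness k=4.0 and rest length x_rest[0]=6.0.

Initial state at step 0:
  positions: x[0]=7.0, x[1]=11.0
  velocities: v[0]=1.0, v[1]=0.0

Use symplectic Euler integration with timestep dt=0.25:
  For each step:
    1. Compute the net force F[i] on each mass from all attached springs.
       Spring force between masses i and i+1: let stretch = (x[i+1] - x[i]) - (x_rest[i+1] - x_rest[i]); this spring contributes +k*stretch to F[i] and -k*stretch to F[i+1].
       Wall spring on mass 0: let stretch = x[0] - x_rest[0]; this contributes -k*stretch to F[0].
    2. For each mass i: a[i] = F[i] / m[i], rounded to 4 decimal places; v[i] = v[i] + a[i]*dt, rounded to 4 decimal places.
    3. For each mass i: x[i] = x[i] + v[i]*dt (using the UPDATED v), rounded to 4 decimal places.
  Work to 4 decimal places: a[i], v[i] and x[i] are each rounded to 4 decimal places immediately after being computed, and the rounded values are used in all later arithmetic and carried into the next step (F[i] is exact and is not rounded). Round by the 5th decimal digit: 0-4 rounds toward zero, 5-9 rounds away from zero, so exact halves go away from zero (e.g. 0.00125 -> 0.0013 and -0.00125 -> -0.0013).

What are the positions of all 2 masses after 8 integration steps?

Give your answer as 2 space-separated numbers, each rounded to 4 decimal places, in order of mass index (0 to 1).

Answer: 7.2760 11.8600

Derivation:
Step 0: x=[7.0000 11.0000] v=[1.0000 0.0000]
Step 1: x=[6.5000 11.5000] v=[-2.0000 2.0000]
Step 2: x=[5.6250 12.2500] v=[-3.5000 3.0000]
Step 3: x=[5.0000 12.8438] v=[-2.5000 2.3750]
Step 4: x=[5.0860 12.9766] v=[0.3438 0.5312]
Step 5: x=[5.8731 12.6368] v=[3.1484 -1.3594]
Step 6: x=[6.8829 12.1060] v=[4.0390 -2.1231]
Step 7: x=[7.4777 11.7695] v=[2.3792 -1.3462]
Step 8: x=[7.2760 11.8600] v=[-0.8067 0.3620]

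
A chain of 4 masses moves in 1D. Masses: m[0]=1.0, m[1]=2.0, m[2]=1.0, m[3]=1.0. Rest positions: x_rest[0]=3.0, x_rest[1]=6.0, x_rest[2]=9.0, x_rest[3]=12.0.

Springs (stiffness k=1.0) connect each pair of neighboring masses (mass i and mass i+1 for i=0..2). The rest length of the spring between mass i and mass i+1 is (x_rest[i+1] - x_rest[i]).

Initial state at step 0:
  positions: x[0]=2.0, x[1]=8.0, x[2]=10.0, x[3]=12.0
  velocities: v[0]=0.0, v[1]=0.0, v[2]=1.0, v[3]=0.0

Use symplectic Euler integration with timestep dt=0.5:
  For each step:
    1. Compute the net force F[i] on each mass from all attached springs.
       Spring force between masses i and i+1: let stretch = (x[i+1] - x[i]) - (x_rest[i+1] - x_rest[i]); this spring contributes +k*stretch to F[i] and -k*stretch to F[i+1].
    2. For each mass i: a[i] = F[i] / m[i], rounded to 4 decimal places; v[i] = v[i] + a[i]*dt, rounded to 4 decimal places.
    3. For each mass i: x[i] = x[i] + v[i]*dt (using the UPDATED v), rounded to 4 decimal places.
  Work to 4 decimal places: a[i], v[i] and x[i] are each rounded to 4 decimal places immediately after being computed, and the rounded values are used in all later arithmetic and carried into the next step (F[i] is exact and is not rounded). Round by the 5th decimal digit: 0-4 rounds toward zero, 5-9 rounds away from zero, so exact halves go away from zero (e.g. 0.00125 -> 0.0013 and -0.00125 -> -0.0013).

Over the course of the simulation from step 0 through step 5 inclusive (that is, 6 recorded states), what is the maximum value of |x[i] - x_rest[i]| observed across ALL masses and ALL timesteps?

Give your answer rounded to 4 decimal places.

Answer: 2.7618

Derivation:
Step 0: x=[2.0000 8.0000 10.0000 12.0000] v=[0.0000 0.0000 1.0000 0.0000]
Step 1: x=[2.7500 7.5000 10.5000 12.2500] v=[1.5000 -1.0000 1.0000 0.5000]
Step 2: x=[3.9375 6.7813 10.6875 12.8125] v=[2.3750 -1.4375 0.3750 1.1250]
Step 3: x=[5.0860 6.1954 10.4297 13.5938] v=[2.2969 -1.1719 -0.5156 1.5625]
Step 4: x=[5.7618 6.0001 9.9044 14.3341] v=[1.3516 -0.3907 -1.0507 1.4805]
Step 5: x=[5.7472 6.2630 9.5104 14.7170] v=[-0.0293 0.5258 -0.7880 0.7657]
Max displacement = 2.7618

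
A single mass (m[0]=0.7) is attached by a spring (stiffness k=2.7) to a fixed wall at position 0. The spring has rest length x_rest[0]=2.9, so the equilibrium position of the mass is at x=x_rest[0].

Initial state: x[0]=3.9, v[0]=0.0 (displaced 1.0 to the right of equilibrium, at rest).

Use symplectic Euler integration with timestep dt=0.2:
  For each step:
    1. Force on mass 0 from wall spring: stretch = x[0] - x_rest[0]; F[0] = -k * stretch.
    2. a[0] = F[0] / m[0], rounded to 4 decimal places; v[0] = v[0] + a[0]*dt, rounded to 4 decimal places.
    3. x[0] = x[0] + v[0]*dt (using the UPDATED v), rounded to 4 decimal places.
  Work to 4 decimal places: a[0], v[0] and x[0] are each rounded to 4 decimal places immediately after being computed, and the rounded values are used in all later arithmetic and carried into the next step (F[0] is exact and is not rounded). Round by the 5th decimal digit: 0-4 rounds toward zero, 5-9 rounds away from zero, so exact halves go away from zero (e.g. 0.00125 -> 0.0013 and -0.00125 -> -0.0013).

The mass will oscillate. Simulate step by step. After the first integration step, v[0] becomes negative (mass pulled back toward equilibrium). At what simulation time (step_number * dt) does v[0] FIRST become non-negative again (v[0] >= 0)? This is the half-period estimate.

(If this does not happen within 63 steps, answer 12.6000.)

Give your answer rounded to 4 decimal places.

Answer: 1.6000

Derivation:
Step 0: x=[3.9000] v=[0.0000]
Step 1: x=[3.7457] v=[-0.7714]
Step 2: x=[3.4609] v=[-1.4238]
Step 3: x=[3.0896] v=[-1.8565]
Step 4: x=[2.6890] v=[-2.0028]
Step 5: x=[2.3210] v=[-1.8400]
Step 6: x=[2.0423] v=[-1.3933]
Step 7: x=[1.8960] v=[-0.7316]
Step 8: x=[1.9046] v=[0.0429]
First v>=0 after going negative at step 8, time=1.6000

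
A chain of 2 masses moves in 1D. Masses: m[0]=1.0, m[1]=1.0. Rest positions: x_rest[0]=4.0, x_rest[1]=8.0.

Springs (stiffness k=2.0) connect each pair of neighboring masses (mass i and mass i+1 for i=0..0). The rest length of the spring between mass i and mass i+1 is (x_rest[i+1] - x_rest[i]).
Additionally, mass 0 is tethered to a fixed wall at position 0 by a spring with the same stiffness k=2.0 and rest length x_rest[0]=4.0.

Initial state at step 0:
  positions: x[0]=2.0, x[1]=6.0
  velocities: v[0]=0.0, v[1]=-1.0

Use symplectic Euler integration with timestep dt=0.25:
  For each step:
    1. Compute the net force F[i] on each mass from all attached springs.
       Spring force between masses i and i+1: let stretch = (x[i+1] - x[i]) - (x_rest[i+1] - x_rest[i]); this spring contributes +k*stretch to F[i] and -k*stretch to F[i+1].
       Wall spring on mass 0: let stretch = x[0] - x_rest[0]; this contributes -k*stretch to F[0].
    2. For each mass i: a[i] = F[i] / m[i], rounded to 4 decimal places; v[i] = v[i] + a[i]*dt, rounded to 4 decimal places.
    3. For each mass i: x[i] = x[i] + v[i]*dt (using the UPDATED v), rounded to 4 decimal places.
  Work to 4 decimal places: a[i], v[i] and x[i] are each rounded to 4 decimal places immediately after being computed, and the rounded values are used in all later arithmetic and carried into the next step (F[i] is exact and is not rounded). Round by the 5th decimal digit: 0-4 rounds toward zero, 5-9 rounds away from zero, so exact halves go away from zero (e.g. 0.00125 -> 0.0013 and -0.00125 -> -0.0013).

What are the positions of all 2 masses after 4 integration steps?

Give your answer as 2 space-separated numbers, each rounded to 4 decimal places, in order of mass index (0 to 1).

Answer: 3.4468 5.6587

Derivation:
Step 0: x=[2.0000 6.0000] v=[0.0000 -1.0000]
Step 1: x=[2.2500 5.7500] v=[1.0000 -1.0000]
Step 2: x=[2.6563 5.5625] v=[1.6250 -0.7500]
Step 3: x=[3.0938 5.5117] v=[1.7500 -0.2031]
Step 4: x=[3.4468 5.6587] v=[1.4121 0.5880]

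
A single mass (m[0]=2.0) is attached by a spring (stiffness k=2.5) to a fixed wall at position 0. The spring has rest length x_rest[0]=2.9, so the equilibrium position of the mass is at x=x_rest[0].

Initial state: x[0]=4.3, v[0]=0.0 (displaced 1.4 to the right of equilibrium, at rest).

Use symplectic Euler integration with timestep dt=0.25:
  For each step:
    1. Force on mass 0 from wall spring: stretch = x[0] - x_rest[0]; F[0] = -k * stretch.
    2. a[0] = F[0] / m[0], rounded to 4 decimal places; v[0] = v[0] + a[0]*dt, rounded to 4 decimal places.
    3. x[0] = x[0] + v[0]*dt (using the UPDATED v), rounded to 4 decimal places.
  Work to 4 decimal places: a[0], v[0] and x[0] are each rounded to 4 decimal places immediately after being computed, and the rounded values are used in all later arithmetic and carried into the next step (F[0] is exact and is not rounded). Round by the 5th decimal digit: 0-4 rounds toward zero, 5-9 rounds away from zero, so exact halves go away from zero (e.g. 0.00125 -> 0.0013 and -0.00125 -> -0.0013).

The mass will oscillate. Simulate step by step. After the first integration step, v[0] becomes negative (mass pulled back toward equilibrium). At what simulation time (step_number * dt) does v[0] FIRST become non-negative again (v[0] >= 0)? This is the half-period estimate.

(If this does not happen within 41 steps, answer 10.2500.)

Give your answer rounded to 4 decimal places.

Step 0: x=[4.3000] v=[0.0000]
Step 1: x=[4.1906] v=[-0.4375]
Step 2: x=[3.9804] v=[-0.8408]
Step 3: x=[3.6858] v=[-1.1784]
Step 4: x=[3.3298] v=[-1.4240]
Step 5: x=[2.9402] v=[-1.5583]
Step 6: x=[2.5475] v=[-1.5709]
Step 7: x=[2.1823] v=[-1.4608]
Step 8: x=[1.8732] v=[-1.2365]
Step 9: x=[1.6443] v=[-0.9156]
Step 10: x=[1.5135] v=[-0.5232]
Step 11: x=[1.4910] v=[-0.0899]
Step 12: x=[1.5786] v=[0.3504]
First v>=0 after going negative at step 12, time=3.0000

Answer: 3.0000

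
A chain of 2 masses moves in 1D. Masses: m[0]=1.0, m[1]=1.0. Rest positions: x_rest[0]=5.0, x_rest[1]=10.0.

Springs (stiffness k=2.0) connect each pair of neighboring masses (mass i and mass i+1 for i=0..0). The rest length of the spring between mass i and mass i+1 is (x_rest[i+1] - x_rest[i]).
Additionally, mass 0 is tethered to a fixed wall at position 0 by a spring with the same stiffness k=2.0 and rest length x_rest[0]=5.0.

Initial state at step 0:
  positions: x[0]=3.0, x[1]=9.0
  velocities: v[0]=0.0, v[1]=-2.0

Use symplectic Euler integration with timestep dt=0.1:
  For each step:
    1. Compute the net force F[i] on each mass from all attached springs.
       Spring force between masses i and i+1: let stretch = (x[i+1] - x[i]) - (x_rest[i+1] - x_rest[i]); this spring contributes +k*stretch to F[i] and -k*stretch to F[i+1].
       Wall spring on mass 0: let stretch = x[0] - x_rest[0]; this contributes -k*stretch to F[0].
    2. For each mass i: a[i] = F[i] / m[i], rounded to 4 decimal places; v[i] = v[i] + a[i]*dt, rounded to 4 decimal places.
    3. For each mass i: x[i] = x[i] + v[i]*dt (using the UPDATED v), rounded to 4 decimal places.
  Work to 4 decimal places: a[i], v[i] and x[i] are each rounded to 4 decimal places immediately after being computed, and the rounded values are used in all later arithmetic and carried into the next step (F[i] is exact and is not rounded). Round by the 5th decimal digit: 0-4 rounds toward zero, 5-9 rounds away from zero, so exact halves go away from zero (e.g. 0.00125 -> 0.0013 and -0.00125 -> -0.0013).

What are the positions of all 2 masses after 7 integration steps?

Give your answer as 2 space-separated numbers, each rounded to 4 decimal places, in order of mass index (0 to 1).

Answer: 4.1609 7.4287

Derivation:
Step 0: x=[3.0000 9.0000] v=[0.0000 -2.0000]
Step 1: x=[3.0600 8.7800] v=[0.6000 -2.2000]
Step 2: x=[3.1732 8.5456] v=[1.1320 -2.3440]
Step 3: x=[3.3304 8.3038] v=[1.5718 -2.4185]
Step 4: x=[3.5204 8.0625] v=[1.9004 -2.4132]
Step 5: x=[3.7309 7.8303] v=[2.1047 -2.3216]
Step 6: x=[3.9487 7.6162] v=[2.1784 -2.1415]
Step 7: x=[4.1609 7.4287] v=[2.1222 -1.8750]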